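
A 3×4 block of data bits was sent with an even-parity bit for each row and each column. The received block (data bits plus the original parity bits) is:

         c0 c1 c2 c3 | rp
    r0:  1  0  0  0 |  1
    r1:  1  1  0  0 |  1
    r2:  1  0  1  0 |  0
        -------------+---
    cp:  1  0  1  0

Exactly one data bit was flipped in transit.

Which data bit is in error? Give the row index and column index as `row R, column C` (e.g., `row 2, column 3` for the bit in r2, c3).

Recompute each row's even parity and compare to rp:
  r0: data parity 1, sent rp 1 → ok
  r1: data parity 0, sent rp 1 → mismatch
  r2: data parity 0, sent rp 0 → ok
Recompute each column's even parity and compare to cp:
  c0: data parity 1, sent cp 1 → ok
  c1: data parity 1, sent cp 0 → mismatch
  c2: data parity 1, sent cp 1 → ok
  c3: data parity 0, sent cp 0 → ok
Exactly one row (r1) and one column (c1) fail → the flipped bit is at their intersection.

row 1, column 1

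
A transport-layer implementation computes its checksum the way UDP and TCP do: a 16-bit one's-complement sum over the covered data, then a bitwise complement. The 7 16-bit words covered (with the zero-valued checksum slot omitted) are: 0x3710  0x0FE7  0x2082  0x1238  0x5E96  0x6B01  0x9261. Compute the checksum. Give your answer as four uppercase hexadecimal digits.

2A55

One's-complement addition (fold any carry out of bit 15 back into bit 0):
  0x3710 + 0x0FE7 = 0x046F7
  0x46F7 + 0x2082 = 0x06779
  0x6779 + 0x1238 = 0x079B1
  0x79B1 + 0x5E96 = 0x0D847
  0xD847 + 0x6B01 = 0x14348 → wrap carry → 0x4349
  0x4349 + 0x9261 = 0x0D5AA
One's-complement sum = 0xD5AA.
Checksum = ~0xD5AA & 0xFFFF = 0x2A55.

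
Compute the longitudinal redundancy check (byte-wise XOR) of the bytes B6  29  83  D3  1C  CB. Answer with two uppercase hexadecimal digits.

18

XOR the bytes together:
  start with 0xB6
  0xB6 ⊕ 0x29 = 0x9F
  0x9F ⊕ 0x83 = 0x1C
  0x1C ⊕ 0xD3 = 0xCF
  0xCF ⊕ 0x1C = 0xD3
  0xD3 ⊕ 0xCB = 0x18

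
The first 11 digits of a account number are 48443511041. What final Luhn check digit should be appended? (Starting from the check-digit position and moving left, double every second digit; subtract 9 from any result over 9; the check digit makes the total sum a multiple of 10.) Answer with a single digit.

2

Partial digits right→left: 1 4 0 1 1 5 3 4 4 8 4
Double every second digit counting from the check-digit position (so the 1st, 3rd, 5th, ... of the partial from the right).
  doubled (with −9 where >9): 2 0 2 6 8 8 → sum 26
  kept as-is: 4 1 5 4 8 → sum 22
Total = 26 + 22 = 48.
Check digit = (10 − (48 mod 10)) mod 10 = 2.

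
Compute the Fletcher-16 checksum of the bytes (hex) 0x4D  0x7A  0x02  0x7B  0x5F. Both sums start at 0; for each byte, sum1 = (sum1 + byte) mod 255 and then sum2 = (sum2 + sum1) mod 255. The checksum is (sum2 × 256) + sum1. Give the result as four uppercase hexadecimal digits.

Running sums (mod 255):
  after byte 0 (0x4D): sum1=77, sum2=77
  after byte 1 (0x7A): sum1=199, sum2=21
  after byte 2 (0x02): sum1=201, sum2=222
  after byte 3 (0x7B): sum1=69, sum2=36
  after byte 4 (0x5F): sum1=164, sum2=200
Checksum = sum2·256 + sum1 = 200·256 + 164 = 51364 = 0xC8A4.

C8A4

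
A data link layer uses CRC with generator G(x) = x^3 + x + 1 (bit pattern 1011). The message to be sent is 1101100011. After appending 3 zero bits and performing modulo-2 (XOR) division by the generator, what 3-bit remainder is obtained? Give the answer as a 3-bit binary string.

010

Append 3 zeros: 1101100011000. Divide by 1011 (XOR where the leading bit is 1):
  pos 0: 1101 XOR 1011 = 0110
  pos 1: 1101 XOR 1011 = 0110
  pos 2: 1100 XOR 1011 = 0111
  pos 3: 1110 XOR 1011 = 0101
  pos 4: 1010 XOR 1011 = 0001
  pos 7: 1110 XOR 1011 = 0101
  pos 8: 1010 XOR 1011 = 0001
Remainder (last 3 bits) = 010. This is the CRC / FCS.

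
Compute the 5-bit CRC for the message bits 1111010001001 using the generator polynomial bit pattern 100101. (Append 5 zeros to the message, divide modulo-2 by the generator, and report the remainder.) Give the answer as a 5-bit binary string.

Append 5 zeros: 111101000100100000. Divide by 100101 (XOR where the leading bit is 1):
  pos 0: 111101 XOR 100101 = 011000
  pos 1: 110000 XOR 100101 = 010101
  pos 2: 101010 XOR 100101 = 001111
  pos 4: 111101 XOR 100101 = 011000
  pos 5: 110000 XOR 100101 = 010101
  pos 6: 101010 XOR 100101 = 001111
  pos 8: 111110 XOR 100101 = 011011
  pos 9: 110110 XOR 100101 = 010011
  pos 10: 100110 XOR 100101 = 000011
Remainder (last 5 bits) = 01100. This is the CRC / FCS.

01100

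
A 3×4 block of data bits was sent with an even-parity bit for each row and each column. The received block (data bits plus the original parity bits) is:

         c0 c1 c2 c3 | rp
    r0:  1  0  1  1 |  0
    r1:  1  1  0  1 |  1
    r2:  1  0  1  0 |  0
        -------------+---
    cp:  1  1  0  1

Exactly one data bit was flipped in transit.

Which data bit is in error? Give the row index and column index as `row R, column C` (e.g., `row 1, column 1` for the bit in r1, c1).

row 0, column 3

Recompute each row's even parity and compare to rp:
  r0: data parity 1, sent rp 0 → mismatch
  r1: data parity 1, sent rp 1 → ok
  r2: data parity 0, sent rp 0 → ok
Recompute each column's even parity and compare to cp:
  c0: data parity 1, sent cp 1 → ok
  c1: data parity 1, sent cp 1 → ok
  c2: data parity 0, sent cp 0 → ok
  c3: data parity 0, sent cp 1 → mismatch
Exactly one row (r0) and one column (c3) fail → the flipped bit is at their intersection.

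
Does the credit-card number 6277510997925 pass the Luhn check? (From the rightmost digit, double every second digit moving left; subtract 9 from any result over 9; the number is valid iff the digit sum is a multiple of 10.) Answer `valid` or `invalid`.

From the right, keep odd positions and double even positions (subtract 9 from any doubled value over 9):
  doubled (positions 2,4,...): 4 5 9 2 5 4 → sum 29
  kept (positions 1,3,...): 5 9 9 0 5 7 6 → sum 41
Total = 70.
70 mod 10 = 0, so the number is valid.

valid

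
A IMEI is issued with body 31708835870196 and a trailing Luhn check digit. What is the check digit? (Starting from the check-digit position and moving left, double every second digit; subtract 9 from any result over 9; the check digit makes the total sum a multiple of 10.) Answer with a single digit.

Partial digits right→left: 6 9 1 0 7 8 5 3 8 8 0 7 1 3
Double every second digit counting from the check-digit position (so the 1st, 3rd, 5th, ... of the partial from the right).
  doubled (with −9 where >9): 3 2 5 1 7 0 2 → sum 20
  kept as-is: 9 0 8 3 8 7 3 → sum 38
Total = 20 + 38 = 58.
Check digit = (10 − (58 mod 10)) mod 10 = 2.

2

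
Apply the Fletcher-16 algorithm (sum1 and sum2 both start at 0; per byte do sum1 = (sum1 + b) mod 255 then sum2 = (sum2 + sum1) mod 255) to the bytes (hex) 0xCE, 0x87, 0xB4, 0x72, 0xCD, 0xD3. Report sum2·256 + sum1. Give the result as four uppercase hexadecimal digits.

Running sums (mod 255):
  after byte 0 (0xCE): sum1=206, sum2=206
  after byte 1 (0x87): sum1=86, sum2=37
  after byte 2 (0xB4): sum1=11, sum2=48
  after byte 3 (0x72): sum1=125, sum2=173
  after byte 4 (0xCD): sum1=75, sum2=248
  after byte 5 (0xD3): sum1=31, sum2=24
Checksum = sum2·256 + sum1 = 24·256 + 31 = 6175 = 0x181F.

181F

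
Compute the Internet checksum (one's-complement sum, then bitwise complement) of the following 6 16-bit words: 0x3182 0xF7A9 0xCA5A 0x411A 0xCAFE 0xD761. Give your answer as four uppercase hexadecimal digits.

28FE

One's-complement addition (fold any carry out of bit 15 back into bit 0):
  0x3182 + 0xF7A9 = 0x1292B → wrap carry → 0x292C
  0x292C + 0xCA5A = 0x0F386
  0xF386 + 0x411A = 0x134A0 → wrap carry → 0x34A1
  0x34A1 + 0xCAFE = 0x0FF9F
  0xFF9F + 0xD761 = 0x1D700 → wrap carry → 0xD701
One's-complement sum = 0xD701.
Checksum = ~0xD701 & 0xFFFF = 0x28FE.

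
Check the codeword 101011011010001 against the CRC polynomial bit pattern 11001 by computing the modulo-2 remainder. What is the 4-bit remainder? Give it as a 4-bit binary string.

Modulo-2 division of 101011011010001 by 11001:
  pos 0: 10101 XOR 11001 = 01100
  pos 1: 11001 XOR 11001 = 00000
  pos 7: 11010 XOR 11001 = 00011
  pos 10: 11001 XOR 11001 = 00000
Remainder = 0000 (zero — the frame passes the CRC check).

0000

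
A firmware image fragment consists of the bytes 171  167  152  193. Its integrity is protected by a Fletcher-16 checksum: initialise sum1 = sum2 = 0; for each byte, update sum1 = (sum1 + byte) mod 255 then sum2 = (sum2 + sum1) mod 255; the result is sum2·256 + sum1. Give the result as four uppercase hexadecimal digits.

Running sums (mod 255):
  after byte 0 (171): sum1=171, sum2=171
  after byte 1 (167): sum1=83, sum2=254
  after byte 2 (152): sum1=235, sum2=234
  after byte 3 (193): sum1=173, sum2=152
Checksum = sum2·256 + sum1 = 152·256 + 173 = 39085 = 0x98AD.

98AD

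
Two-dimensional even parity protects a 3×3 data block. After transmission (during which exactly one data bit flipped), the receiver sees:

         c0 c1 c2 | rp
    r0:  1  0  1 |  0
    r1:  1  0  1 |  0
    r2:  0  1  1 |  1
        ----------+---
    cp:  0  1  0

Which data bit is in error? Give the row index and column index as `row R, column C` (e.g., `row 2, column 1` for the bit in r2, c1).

Recompute each row's even parity and compare to rp:
  r0: data parity 0, sent rp 0 → ok
  r1: data parity 0, sent rp 0 → ok
  r2: data parity 0, sent rp 1 → mismatch
Recompute each column's even parity and compare to cp:
  c0: data parity 0, sent cp 0 → ok
  c1: data parity 1, sent cp 1 → ok
  c2: data parity 1, sent cp 0 → mismatch
Exactly one row (r2) and one column (c2) fail → the flipped bit is at their intersection.

row 2, column 2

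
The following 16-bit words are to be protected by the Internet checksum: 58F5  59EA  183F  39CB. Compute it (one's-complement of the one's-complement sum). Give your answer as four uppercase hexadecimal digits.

One's-complement addition (fold any carry out of bit 15 back into bit 0):
  0x58F5 + 0x59EA = 0x0B2DF
  0xB2DF + 0x183F = 0x0CB1E
  0xCB1E + 0x39CB = 0x104E9 → wrap carry → 0x04EA
One's-complement sum = 0x04EA.
Checksum = ~0x04EA & 0xFFFF = 0xFB15.

FB15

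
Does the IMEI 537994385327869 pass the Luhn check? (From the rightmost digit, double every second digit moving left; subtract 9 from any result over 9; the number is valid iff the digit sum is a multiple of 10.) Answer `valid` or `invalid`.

invalid

From the right, keep odd positions and double even positions (subtract 9 from any doubled value over 9):
  doubled (positions 2,4,...): 3 5 6 7 8 9 6 → sum 44
  kept (positions 1,3,...): 9 8 2 5 3 9 7 5 → sum 48
Total = 92.
92 mod 10 = 2, so the number is invalid.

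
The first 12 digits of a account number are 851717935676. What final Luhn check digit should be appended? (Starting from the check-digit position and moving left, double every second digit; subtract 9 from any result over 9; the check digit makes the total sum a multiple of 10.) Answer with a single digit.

Partial digits right→left: 6 7 6 5 3 9 7 1 7 1 5 8
Double every second digit counting from the check-digit position (so the 1st, 3rd, 5th, ... of the partial from the right).
  doubled (with −9 where >9): 3 3 6 5 5 1 → sum 23
  kept as-is: 7 5 9 1 1 8 → sum 31
Total = 23 + 31 = 54.
Check digit = (10 − (54 mod 10)) mod 10 = 6.

6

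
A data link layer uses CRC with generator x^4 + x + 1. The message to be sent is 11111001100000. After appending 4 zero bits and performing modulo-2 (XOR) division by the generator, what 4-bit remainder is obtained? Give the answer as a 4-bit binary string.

Append 4 zeros: 111110011000000000. Divide by 10011 (XOR where the leading bit is 1):
  pos 0: 11111 XOR 10011 = 01100
  pos 1: 11000 XOR 10011 = 01011
  pos 2: 10110 XOR 10011 = 00101
  pos 4: 10111 XOR 10011 = 00100
  pos 6: 10000 XOR 10011 = 00011
  pos 9: 11000 XOR 10011 = 01011
  pos 10: 10110 XOR 10011 = 00101
  pos 12: 10100 XOR 10011 = 00111
Remainder (last 4 bits) = 1110. This is the CRC / FCS.

1110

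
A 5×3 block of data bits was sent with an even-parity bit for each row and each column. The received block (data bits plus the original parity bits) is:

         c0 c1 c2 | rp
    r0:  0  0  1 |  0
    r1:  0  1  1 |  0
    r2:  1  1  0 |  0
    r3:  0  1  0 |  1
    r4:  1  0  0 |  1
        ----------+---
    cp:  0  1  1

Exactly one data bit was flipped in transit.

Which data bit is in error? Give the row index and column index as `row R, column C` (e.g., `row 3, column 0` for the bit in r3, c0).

Recompute each row's even parity and compare to rp:
  r0: data parity 1, sent rp 0 → mismatch
  r1: data parity 0, sent rp 0 → ok
  r2: data parity 0, sent rp 0 → ok
  r3: data parity 1, sent rp 1 → ok
  r4: data parity 1, sent rp 1 → ok
Recompute each column's even parity and compare to cp:
  c0: data parity 0, sent cp 0 → ok
  c1: data parity 1, sent cp 1 → ok
  c2: data parity 0, sent cp 1 → mismatch
Exactly one row (r0) and one column (c2) fail → the flipped bit is at their intersection.

row 0, column 2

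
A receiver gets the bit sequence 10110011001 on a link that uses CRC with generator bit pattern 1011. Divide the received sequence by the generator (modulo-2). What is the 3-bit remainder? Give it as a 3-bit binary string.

100

Modulo-2 division of 10110011001 by 1011:
  pos 0: 1011 XOR 1011 = 0000
  pos 6: 1100 XOR 1011 = 0111
  pos 7: 1111 XOR 1011 = 0100
Remainder = 100 (nonzero — an error is detected).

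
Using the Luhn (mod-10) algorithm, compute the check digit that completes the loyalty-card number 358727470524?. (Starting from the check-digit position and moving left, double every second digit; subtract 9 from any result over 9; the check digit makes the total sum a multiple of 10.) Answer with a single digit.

Partial digits right→left: 4 2 5 0 7 4 7 2 7 8 5 3
Double every second digit counting from the check-digit position (so the 1st, 3rd, 5th, ... of the partial from the right).
  doubled (with −9 where >9): 8 1 5 5 5 1 → sum 25
  kept as-is: 2 0 4 2 8 3 → sum 19
Total = 25 + 19 = 44.
Check digit = (10 − (44 mod 10)) mod 10 = 6.

6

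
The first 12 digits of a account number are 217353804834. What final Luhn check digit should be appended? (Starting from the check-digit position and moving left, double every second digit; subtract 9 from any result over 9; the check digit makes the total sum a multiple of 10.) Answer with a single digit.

Partial digits right→left: 4 3 8 4 0 8 3 5 3 7 1 2
Double every second digit counting from the check-digit position (so the 1st, 3rd, 5th, ... of the partial from the right).
  doubled (with −9 where >9): 8 7 0 6 6 2 → sum 29
  kept as-is: 3 4 8 5 7 2 → sum 29
Total = 29 + 29 = 58.
Check digit = (10 − (58 mod 10)) mod 10 = 2.

2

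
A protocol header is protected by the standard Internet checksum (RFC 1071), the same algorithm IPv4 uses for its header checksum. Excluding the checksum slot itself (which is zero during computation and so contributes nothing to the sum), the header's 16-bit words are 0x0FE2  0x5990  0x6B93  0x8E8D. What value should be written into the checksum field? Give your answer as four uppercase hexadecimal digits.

One's-complement addition (fold any carry out of bit 15 back into bit 0):
  0x0FE2 + 0x5990 = 0x06972
  0x6972 + 0x6B93 = 0x0D505
  0xD505 + 0x8E8D = 0x16392 → wrap carry → 0x6393
One's-complement sum = 0x6393.
Checksum = ~0x6393 & 0xFFFF = 0x9C6C.

9C6C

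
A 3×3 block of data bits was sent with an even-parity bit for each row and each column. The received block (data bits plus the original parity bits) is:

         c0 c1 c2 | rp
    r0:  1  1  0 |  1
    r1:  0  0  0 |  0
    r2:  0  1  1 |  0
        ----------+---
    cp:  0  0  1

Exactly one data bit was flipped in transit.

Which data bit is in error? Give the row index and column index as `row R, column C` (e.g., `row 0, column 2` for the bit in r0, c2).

Recompute each row's even parity and compare to rp:
  r0: data parity 0, sent rp 1 → mismatch
  r1: data parity 0, sent rp 0 → ok
  r2: data parity 0, sent rp 0 → ok
Recompute each column's even parity and compare to cp:
  c0: data parity 1, sent cp 0 → mismatch
  c1: data parity 0, sent cp 0 → ok
  c2: data parity 1, sent cp 1 → ok
Exactly one row (r0) and one column (c0) fail → the flipped bit is at their intersection.

row 0, column 0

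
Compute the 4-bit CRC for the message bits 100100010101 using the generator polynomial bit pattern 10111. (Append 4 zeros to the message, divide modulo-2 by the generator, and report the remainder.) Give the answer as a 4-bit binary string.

Append 4 zeros: 1001000101010000. Divide by 10111 (XOR where the leading bit is 1):
  pos 0: 10010 XOR 10111 = 00101
  pos 2: 10100 XOR 10111 = 00011
  pos 5: 11101 XOR 10111 = 01010
  pos 6: 10100 XOR 10111 = 00011
  pos 9: 11100 XOR 10111 = 01011
  pos 10: 10110 XOR 10111 = 00001
Remainder (last 4 bits) = 0010. This is the CRC / FCS.

0010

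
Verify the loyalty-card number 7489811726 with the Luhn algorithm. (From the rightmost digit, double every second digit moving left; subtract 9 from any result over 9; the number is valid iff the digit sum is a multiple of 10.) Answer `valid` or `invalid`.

invalid

From the right, keep odd positions and double even positions (subtract 9 from any doubled value over 9):
  doubled (positions 2,4,...): 4 2 7 7 5 → sum 25
  kept (positions 1,3,...): 6 7 1 9 4 → sum 27
Total = 52.
52 mod 10 = 2, so the number is invalid.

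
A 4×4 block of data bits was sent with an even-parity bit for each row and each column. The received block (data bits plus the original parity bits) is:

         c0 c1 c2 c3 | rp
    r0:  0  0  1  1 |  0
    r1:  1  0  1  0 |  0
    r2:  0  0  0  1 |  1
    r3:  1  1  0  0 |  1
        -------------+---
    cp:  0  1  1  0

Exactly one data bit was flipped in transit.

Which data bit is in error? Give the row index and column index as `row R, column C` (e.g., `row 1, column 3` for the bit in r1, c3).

Recompute each row's even parity and compare to rp:
  r0: data parity 0, sent rp 0 → ok
  r1: data parity 0, sent rp 0 → ok
  r2: data parity 1, sent rp 1 → ok
  r3: data parity 0, sent rp 1 → mismatch
Recompute each column's even parity and compare to cp:
  c0: data parity 0, sent cp 0 → ok
  c1: data parity 1, sent cp 1 → ok
  c2: data parity 0, sent cp 1 → mismatch
  c3: data parity 0, sent cp 0 → ok
Exactly one row (r3) and one column (c2) fail → the flipped bit is at their intersection.

row 3, column 2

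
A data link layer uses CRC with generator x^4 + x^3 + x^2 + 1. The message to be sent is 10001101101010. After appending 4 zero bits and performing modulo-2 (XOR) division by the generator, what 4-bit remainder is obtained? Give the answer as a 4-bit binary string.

Append 4 zeros: 100011011010100000. Divide by 11101 (XOR where the leading bit is 1):
  pos 0: 10001 XOR 11101 = 01100
  pos 1: 11001 XOR 11101 = 00100
  pos 3: 10001 XOR 11101 = 01100
  pos 4: 11001 XOR 11101 = 00100
  pos 6: 10001 XOR 11101 = 01100
  pos 7: 11000 XOR 11101 = 00101
  pos 9: 10110 XOR 11101 = 01011
  pos 10: 10110 XOR 11101 = 01011
  pos 11: 10110 XOR 11101 = 01011
  pos 12: 10110 XOR 11101 = 01011
  pos 13: 10110 XOR 11101 = 01011
Remainder (last 4 bits) = 1011. This is the CRC / FCS.

1011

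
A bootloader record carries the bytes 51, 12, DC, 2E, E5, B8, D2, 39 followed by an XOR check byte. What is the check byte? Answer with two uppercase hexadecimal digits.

07

XOR the bytes together:
  start with 0x51
  0x51 ⊕ 0x12 = 0x43
  0x43 ⊕ 0xDC = 0x9F
  0x9F ⊕ 0x2E = 0xB1
  0xB1 ⊕ 0xE5 = 0x54
  0x54 ⊕ 0xB8 = 0xEC
  0xEC ⊕ 0xD2 = 0x3E
  0x3E ⊕ 0x39 = 0x07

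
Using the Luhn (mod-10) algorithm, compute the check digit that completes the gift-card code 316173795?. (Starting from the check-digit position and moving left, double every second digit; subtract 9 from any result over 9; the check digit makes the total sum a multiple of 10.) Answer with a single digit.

6

Partial digits right→left: 5 9 7 3 7 1 6 1 3
Double every second digit counting from the check-digit position (so the 1st, 3rd, 5th, ... of the partial from the right).
  doubled (with −9 where >9): 1 5 5 3 6 → sum 20
  kept as-is: 9 3 1 1 → sum 14
Total = 20 + 14 = 34.
Check digit = (10 − (34 mod 10)) mod 10 = 6.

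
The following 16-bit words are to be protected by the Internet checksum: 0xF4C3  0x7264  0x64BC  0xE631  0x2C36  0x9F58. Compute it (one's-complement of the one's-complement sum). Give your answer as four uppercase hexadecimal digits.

One's-complement addition (fold any carry out of bit 15 back into bit 0):
  0xF4C3 + 0x7264 = 0x16727 → wrap carry → 0x6728
  0x6728 + 0x64BC = 0x0CBE4
  0xCBE4 + 0xE631 = 0x1B215 → wrap carry → 0xB216
  0xB216 + 0x2C36 = 0x0DE4C
  0xDE4C + 0x9F58 = 0x17DA4 → wrap carry → 0x7DA5
One's-complement sum = 0x7DA5.
Checksum = ~0x7DA5 & 0xFFFF = 0x825A.

825A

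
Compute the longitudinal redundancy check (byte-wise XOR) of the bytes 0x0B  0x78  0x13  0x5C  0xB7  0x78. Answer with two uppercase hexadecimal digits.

XOR the bytes together:
  start with 0x0B
  0x0B ⊕ 0x78 = 0x73
  0x73 ⊕ 0x13 = 0x60
  0x60 ⊕ 0x5C = 0x3C
  0x3C ⊕ 0xB7 = 0x8B
  0x8B ⊕ 0x78 = 0xF3

F3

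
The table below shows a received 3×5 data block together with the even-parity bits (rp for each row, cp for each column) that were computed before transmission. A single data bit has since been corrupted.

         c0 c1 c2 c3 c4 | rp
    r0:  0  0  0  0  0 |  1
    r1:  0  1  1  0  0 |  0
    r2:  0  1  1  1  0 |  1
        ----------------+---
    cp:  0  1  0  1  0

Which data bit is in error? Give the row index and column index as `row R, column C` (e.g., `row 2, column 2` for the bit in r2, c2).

Recompute each row's even parity and compare to rp:
  r0: data parity 0, sent rp 1 → mismatch
  r1: data parity 0, sent rp 0 → ok
  r2: data parity 1, sent rp 1 → ok
Recompute each column's even parity and compare to cp:
  c0: data parity 0, sent cp 0 → ok
  c1: data parity 0, sent cp 1 → mismatch
  c2: data parity 0, sent cp 0 → ok
  c3: data parity 1, sent cp 1 → ok
  c4: data parity 0, sent cp 0 → ok
Exactly one row (r0) and one column (c1) fail → the flipped bit is at their intersection.

row 0, column 1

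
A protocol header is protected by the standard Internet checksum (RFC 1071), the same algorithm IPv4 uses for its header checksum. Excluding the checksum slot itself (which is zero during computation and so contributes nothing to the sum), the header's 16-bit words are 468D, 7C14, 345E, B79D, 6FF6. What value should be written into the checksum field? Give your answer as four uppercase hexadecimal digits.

One's-complement addition (fold any carry out of bit 15 back into bit 0):
  0x468D + 0x7C14 = 0x0C2A1
  0xC2A1 + 0x345E = 0x0F6FF
  0xF6FF + 0xB79D = 0x1AE9C → wrap carry → 0xAE9D
  0xAE9D + 0x6FF6 = 0x11E93 → wrap carry → 0x1E94
One's-complement sum = 0x1E94.
Checksum = ~0x1E94 & 0xFFFF = 0xE16B.

E16B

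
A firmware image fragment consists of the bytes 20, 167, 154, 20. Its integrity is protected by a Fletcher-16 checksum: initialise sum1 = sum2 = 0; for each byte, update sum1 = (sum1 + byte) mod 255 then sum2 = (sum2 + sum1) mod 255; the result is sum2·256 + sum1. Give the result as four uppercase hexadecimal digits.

906A

Running sums (mod 255):
  after byte 0 (20): sum1=20, sum2=20
  after byte 1 (167): sum1=187, sum2=207
  after byte 2 (154): sum1=86, sum2=38
  after byte 3 (20): sum1=106, sum2=144
Checksum = sum2·256 + sum1 = 144·256 + 106 = 36970 = 0x906A.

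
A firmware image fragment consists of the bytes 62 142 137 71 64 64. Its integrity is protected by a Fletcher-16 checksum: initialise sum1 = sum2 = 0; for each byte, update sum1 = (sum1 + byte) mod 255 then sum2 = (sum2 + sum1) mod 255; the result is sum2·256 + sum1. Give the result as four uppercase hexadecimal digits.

FA1E

Running sums (mod 255):
  after byte 0 (62): sum1=62, sum2=62
  after byte 1 (142): sum1=204, sum2=11
  after byte 2 (137): sum1=86, sum2=97
  after byte 3 (71): sum1=157, sum2=254
  after byte 4 (64): sum1=221, sum2=220
  after byte 5 (64): sum1=30, sum2=250
Checksum = sum2·256 + sum1 = 250·256 + 30 = 64030 = 0xFA1E.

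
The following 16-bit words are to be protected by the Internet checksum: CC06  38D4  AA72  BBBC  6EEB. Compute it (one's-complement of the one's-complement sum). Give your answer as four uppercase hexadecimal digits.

260A

One's-complement addition (fold any carry out of bit 15 back into bit 0):
  0xCC06 + 0x38D4 = 0x104DA → wrap carry → 0x04DB
  0x04DB + 0xAA72 = 0x0AF4D
  0xAF4D + 0xBBBC = 0x16B09 → wrap carry → 0x6B0A
  0x6B0A + 0x6EEB = 0x0D9F5
One's-complement sum = 0xD9F5.
Checksum = ~0xD9F5 & 0xFFFF = 0x260A.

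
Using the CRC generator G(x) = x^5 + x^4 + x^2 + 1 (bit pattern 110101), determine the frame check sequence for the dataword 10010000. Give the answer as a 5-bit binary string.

Append 5 zeros: 1001000000000. Divide by 110101 (XOR where the leading bit is 1):
  pos 0: 100100 XOR 110101 = 010001
  pos 1: 100010 XOR 110101 = 010111
  pos 2: 101110 XOR 110101 = 011011
  pos 3: 110110 XOR 110101 = 000011
  pos 7: 110000 XOR 110101 = 000101
Remainder (last 5 bits) = 00101. This is the CRC / FCS.

00101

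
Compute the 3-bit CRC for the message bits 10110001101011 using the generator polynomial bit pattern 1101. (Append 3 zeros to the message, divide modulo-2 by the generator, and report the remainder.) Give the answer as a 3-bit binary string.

001

Append 3 zeros: 10110001101011000. Divide by 1101 (XOR where the leading bit is 1):
  pos 0: 1011 XOR 1101 = 0110
  pos 1: 1100 XOR 1101 = 0001
  pos 4: 1001 XOR 1101 = 0100
  pos 5: 1001 XOR 1101 = 0100
  pos 6: 1000 XOR 1101 = 0101
  pos 7: 1011 XOR 1101 = 0110
  pos 8: 1100 XOR 1101 = 0001
  pos 11: 1110 XOR 1101 = 0011
  pos 13: 1100 XOR 1101 = 0001
Remainder (last 3 bits) = 001. This is the CRC / FCS.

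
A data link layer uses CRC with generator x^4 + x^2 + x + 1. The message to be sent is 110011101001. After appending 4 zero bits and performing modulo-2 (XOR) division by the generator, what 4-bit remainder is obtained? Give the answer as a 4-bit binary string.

1110

Append 4 zeros: 1100111010010000. Divide by 10111 (XOR where the leading bit is 1):
  pos 0: 11001 XOR 10111 = 01110
  pos 1: 11101 XOR 10111 = 01010
  pos 2: 10101 XOR 10111 = 00010
  pos 5: 10010 XOR 10111 = 00101
  pos 7: 10101 XOR 10111 = 00010
  pos 10: 10000 XOR 10111 = 00111
Remainder (last 4 bits) = 1110. This is the CRC / FCS.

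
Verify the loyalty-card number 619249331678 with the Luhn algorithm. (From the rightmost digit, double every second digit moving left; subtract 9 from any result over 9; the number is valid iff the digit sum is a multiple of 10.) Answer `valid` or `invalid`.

From the right, keep odd positions and double even positions (subtract 9 from any doubled value over 9):
  doubled (positions 2,4,...): 5 2 6 8 9 3 → sum 33
  kept (positions 1,3,...): 8 6 3 9 2 1 → sum 29
Total = 62.
62 mod 10 = 2, so the number is invalid.

invalid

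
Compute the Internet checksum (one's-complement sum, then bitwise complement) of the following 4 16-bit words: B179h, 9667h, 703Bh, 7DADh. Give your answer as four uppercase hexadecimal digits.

One's-complement addition (fold any carry out of bit 15 back into bit 0):
  0xB179 + 0x9667 = 0x147E0 → wrap carry → 0x47E1
  0x47E1 + 0x703B = 0x0B81C
  0xB81C + 0x7DAD = 0x135C9 → wrap carry → 0x35CA
One's-complement sum = 0x35CA.
Checksum = ~0x35CA & 0xFFFF = 0xCA35.

CA35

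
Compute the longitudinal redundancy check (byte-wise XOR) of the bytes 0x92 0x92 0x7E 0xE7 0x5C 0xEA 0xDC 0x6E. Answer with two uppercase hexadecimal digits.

9D

XOR the bytes together:
  start with 0x92
  0x92 ⊕ 0x92 = 0x00
  0x00 ⊕ 0x7E = 0x7E
  0x7E ⊕ 0xE7 = 0x99
  0x99 ⊕ 0x5C = 0xC5
  0xC5 ⊕ 0xEA = 0x2F
  0x2F ⊕ 0xDC = 0xF3
  0xF3 ⊕ 0x6E = 0x9D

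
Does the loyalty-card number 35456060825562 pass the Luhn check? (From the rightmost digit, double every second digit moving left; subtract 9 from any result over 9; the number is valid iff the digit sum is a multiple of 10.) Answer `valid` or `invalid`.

From the right, keep odd positions and double even positions (subtract 9 from any doubled value over 9):
  doubled (positions 2,4,...): 3 1 7 3 3 8 6 → sum 31
  kept (positions 1,3,...): 2 5 2 0 0 5 5 → sum 19
Total = 50.
50 mod 10 = 0, so the number is valid.

valid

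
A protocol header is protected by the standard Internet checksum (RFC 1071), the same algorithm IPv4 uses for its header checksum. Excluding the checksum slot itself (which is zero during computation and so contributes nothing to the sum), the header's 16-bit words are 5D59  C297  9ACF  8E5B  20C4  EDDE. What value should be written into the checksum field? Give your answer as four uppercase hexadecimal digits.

A840

One's-complement addition (fold any carry out of bit 15 back into bit 0):
  0x5D59 + 0xC297 = 0x11FF0 → wrap carry → 0x1FF1
  0x1FF1 + 0x9ACF = 0x0BAC0
  0xBAC0 + 0x8E5B = 0x1491B → wrap carry → 0x491C
  0x491C + 0x20C4 = 0x069E0
  0x69E0 + 0xEDDE = 0x157BE → wrap carry → 0x57BF
One's-complement sum = 0x57BF.
Checksum = ~0x57BF & 0xFFFF = 0xA840.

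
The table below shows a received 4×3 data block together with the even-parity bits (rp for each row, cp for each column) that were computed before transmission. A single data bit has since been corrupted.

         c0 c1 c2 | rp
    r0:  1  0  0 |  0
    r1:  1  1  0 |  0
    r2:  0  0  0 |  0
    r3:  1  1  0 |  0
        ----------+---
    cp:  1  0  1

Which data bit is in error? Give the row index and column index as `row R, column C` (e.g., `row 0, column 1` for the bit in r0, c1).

Recompute each row's even parity and compare to rp:
  r0: data parity 1, sent rp 0 → mismatch
  r1: data parity 0, sent rp 0 → ok
  r2: data parity 0, sent rp 0 → ok
  r3: data parity 0, sent rp 0 → ok
Recompute each column's even parity and compare to cp:
  c0: data parity 1, sent cp 1 → ok
  c1: data parity 0, sent cp 0 → ok
  c2: data parity 0, sent cp 1 → mismatch
Exactly one row (r0) and one column (c2) fail → the flipped bit is at their intersection.

row 0, column 2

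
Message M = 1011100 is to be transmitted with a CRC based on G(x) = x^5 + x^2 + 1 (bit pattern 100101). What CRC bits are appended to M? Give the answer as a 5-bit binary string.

Append 5 zeros: 101110000000. Divide by 100101 (XOR where the leading bit is 1):
  pos 0: 101110 XOR 100101 = 001011
  pos 2: 101100 XOR 100101 = 001001
  pos 4: 100100 XOR 100101 = 000001
Remainder (last 5 bits) = 00100. This is the CRC / FCS.

00100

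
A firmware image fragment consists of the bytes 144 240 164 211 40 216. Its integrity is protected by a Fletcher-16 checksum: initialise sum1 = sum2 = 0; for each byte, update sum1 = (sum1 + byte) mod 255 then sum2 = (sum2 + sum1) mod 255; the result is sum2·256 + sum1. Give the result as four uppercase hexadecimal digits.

Running sums (mod 255):
  after byte 0 (144): sum1=144, sum2=144
  after byte 1 (240): sum1=129, sum2=18
  after byte 2 (164): sum1=38, sum2=56
  after byte 3 (211): sum1=249, sum2=50
  after byte 4 (40): sum1=34, sum2=84
  after byte 5 (216): sum1=250, sum2=79
Checksum = sum2·256 + sum1 = 79·256 + 250 = 20474 = 0x4FFA.

4FFA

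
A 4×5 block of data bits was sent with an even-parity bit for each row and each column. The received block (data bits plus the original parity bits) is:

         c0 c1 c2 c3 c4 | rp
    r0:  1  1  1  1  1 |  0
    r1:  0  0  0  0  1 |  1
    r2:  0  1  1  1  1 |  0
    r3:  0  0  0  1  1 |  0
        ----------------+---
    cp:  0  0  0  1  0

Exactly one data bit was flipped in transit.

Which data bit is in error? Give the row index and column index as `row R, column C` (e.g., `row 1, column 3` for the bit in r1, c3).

row 0, column 0

Recompute each row's even parity and compare to rp:
  r0: data parity 1, sent rp 0 → mismatch
  r1: data parity 1, sent rp 1 → ok
  r2: data parity 0, sent rp 0 → ok
  r3: data parity 0, sent rp 0 → ok
Recompute each column's even parity and compare to cp:
  c0: data parity 1, sent cp 0 → mismatch
  c1: data parity 0, sent cp 0 → ok
  c2: data parity 0, sent cp 0 → ok
  c3: data parity 1, sent cp 1 → ok
  c4: data parity 0, sent cp 0 → ok
Exactly one row (r0) and one column (c0) fail → the flipped bit is at their intersection.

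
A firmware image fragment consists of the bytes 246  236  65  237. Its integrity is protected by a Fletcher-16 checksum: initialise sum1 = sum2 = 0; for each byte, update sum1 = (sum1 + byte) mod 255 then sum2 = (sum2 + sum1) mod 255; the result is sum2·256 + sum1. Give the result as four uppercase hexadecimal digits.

1313

Running sums (mod 255):
  after byte 0 (246): sum1=246, sum2=246
  after byte 1 (236): sum1=227, sum2=218
  after byte 2 (65): sum1=37, sum2=0
  after byte 3 (237): sum1=19, sum2=19
Checksum = sum2·256 + sum1 = 19·256 + 19 = 4883 = 0x1313.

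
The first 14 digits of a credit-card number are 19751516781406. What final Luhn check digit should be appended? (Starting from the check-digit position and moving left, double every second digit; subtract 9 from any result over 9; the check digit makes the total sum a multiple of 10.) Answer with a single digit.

0

Partial digits right→left: 6 0 4 1 8 7 6 1 5 1 5 7 9 1
Double every second digit counting from the check-digit position (so the 1st, 3rd, 5th, ... of the partial from the right).
  doubled (with −9 where >9): 3 8 7 3 1 1 9 → sum 32
  kept as-is: 0 1 7 1 1 7 1 → sum 18
Total = 32 + 18 = 50.
Check digit = (10 − (50 mod 10)) mod 10 = 0.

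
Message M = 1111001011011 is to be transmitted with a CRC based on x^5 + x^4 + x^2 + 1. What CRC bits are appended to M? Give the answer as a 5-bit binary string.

Append 5 zeros: 111100101101100000. Divide by 110101 (XOR where the leading bit is 1):
  pos 0: 111100 XOR 110101 = 001001
  pos 2: 100110 XOR 110101 = 010011
  pos 3: 100111 XOR 110101 = 010010
  pos 4: 100101 XOR 110101 = 010000
  pos 5: 100000 XOR 110101 = 010101
  pos 6: 101011 XOR 110101 = 011110
  pos 7: 111101 XOR 110101 = 001000
  pos 9: 100000 XOR 110101 = 010101
  pos 10: 101010 XOR 110101 = 011111
  pos 11: 111110 XOR 110101 = 001011
Remainder (last 5 bits) = 10110. This is the CRC / FCS.

10110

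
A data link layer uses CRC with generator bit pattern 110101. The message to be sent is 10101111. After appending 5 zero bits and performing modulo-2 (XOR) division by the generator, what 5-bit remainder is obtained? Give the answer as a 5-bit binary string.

Append 5 zeros: 1010111100000. Divide by 110101 (XOR where the leading bit is 1):
  pos 0: 101011 XOR 110101 = 011110
  pos 1: 111101 XOR 110101 = 001000
  pos 3: 100010 XOR 110101 = 010111
  pos 4: 101110 XOR 110101 = 011011
  pos 5: 110110 XOR 110101 = 000011
Remainder (last 5 bits) = 01100. This is the CRC / FCS.

01100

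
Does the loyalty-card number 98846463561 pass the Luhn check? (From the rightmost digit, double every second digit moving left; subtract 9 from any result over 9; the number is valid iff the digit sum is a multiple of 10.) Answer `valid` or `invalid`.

From the right, keep odd positions and double even positions (subtract 9 from any doubled value over 9):
  doubled (positions 2,4,...): 3 6 8 8 7 → sum 32
  kept (positions 1,3,...): 1 5 6 6 8 9 → sum 35
Total = 67.
67 mod 10 = 7, so the number is invalid.

invalid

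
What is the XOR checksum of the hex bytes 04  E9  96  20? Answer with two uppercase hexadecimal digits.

XOR the bytes together:
  start with 0x04
  0x04 ⊕ 0xE9 = 0xED
  0xED ⊕ 0x96 = 0x7B
  0x7B ⊕ 0x20 = 0x5B

5B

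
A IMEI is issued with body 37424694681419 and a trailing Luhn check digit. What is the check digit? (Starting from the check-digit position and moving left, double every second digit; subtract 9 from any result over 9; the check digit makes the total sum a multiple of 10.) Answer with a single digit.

8

Partial digits right→left: 9 1 4 1 8 6 4 9 6 4 2 4 7 3
Double every second digit counting from the check-digit position (so the 1st, 3rd, 5th, ... of the partial from the right).
  doubled (with −9 where >9): 9 8 7 8 3 4 5 → sum 44
  kept as-is: 1 1 6 9 4 4 3 → sum 28
Total = 44 + 28 = 72.
Check digit = (10 − (72 mod 10)) mod 10 = 8.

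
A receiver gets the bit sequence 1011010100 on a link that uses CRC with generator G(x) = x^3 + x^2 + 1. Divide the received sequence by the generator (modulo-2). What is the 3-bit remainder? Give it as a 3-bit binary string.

Modulo-2 division of 1011010100 by 1101:
  pos 0: 1011 XOR 1101 = 0110
  pos 1: 1100 XOR 1101 = 0001
  pos 4: 1101 XOR 1101 = 0000
Remainder = 000 (zero — the frame passes the CRC check).

000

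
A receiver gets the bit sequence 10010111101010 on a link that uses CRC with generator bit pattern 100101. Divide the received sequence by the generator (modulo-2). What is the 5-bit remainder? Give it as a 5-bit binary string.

10001

Modulo-2 division of 10010111101010 by 100101:
  pos 0: 100101 XOR 100101 = 000000
  pos 6: 111010 XOR 100101 = 011111
  pos 7: 111111 XOR 100101 = 011010
  pos 8: 110100 XOR 100101 = 010001
Remainder = 10001 (nonzero — an error is detected).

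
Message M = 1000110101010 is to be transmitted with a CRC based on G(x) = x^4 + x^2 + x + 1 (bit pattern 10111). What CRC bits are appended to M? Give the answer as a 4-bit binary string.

Append 4 zeros: 10001101010100000. Divide by 10111 (XOR where the leading bit is 1):
  pos 0: 10001 XOR 10111 = 00110
  pos 2: 11010 XOR 10111 = 01101
  pos 3: 11011 XOR 10111 = 01100
  pos 4: 11000 XOR 10111 = 01111
  pos 5: 11111 XOR 10111 = 01000
  pos 6: 10000 XOR 10111 = 00111
  pos 8: 11110 XOR 10111 = 01001
  pos 9: 10010 XOR 10111 = 00101
  pos 11: 10100 XOR 10111 = 00011
Remainder (last 4 bits) = 0110. This is the CRC / FCS.

0110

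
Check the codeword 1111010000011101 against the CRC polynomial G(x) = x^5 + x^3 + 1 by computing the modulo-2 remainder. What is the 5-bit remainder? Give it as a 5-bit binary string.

Modulo-2 division of 1111010000011101 by 101001:
  pos 0: 111101 XOR 101001 = 010100
  pos 1: 101000 XOR 101001 = 000001
  pos 6: 100001 XOR 101001 = 001000
  pos 8: 100011 XOR 101001 = 001010
  pos 10: 101001 XOR 101001 = 000000
Remainder = 00000 (zero — the frame passes the CRC check).

00000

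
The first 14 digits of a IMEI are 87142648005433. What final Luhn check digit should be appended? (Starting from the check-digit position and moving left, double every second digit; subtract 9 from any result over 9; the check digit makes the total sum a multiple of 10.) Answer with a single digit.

0

Partial digits right→left: 3 3 4 5 0 0 8 4 6 2 4 1 7 8
Double every second digit counting from the check-digit position (so the 1st, 3rd, 5th, ... of the partial from the right).
  doubled (with −9 where >9): 6 8 0 7 3 8 5 → sum 37
  kept as-is: 3 5 0 4 2 1 8 → sum 23
Total = 37 + 23 = 60.
Check digit = (10 − (60 mod 10)) mod 10 = 0.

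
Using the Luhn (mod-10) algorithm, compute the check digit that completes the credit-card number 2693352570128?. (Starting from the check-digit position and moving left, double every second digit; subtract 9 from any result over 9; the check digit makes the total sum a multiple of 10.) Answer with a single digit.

2

Partial digits right→left: 8 2 1 0 7 5 2 5 3 3 9 6 2
Double every second digit counting from the check-digit position (so the 1st, 3rd, 5th, ... of the partial from the right).
  doubled (with −9 where >9): 7 2 5 4 6 9 4 → sum 37
  kept as-is: 2 0 5 5 3 6 → sum 21
Total = 37 + 21 = 58.
Check digit = (10 − (58 mod 10)) mod 10 = 2.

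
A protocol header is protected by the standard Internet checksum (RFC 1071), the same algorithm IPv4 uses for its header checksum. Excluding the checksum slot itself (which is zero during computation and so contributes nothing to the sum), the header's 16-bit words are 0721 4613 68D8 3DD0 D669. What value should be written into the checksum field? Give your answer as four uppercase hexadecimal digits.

35B9

One's-complement addition (fold any carry out of bit 15 back into bit 0):
  0x0721 + 0x4613 = 0x04D34
  0x4D34 + 0x68D8 = 0x0B60C
  0xB60C + 0x3DD0 = 0x0F3DC
  0xF3DC + 0xD669 = 0x1CA45 → wrap carry → 0xCA46
One's-complement sum = 0xCA46.
Checksum = ~0xCA46 & 0xFFFF = 0x35B9.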